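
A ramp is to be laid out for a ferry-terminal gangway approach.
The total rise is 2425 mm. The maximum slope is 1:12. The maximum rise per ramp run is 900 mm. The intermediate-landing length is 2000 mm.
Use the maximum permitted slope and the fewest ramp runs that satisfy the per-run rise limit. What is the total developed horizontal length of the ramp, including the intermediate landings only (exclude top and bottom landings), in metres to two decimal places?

33.10 m

⌈2425/900⌉ = 3 ramp runs. That means 2 intermediate landings.
Horizontal run for 2425 mm of rise at 1:12 is 2425 × 12 = 29100 mm.
2 intermediate landings contribute 2 × 2000 = 4000 mm.
Total developed length = 29100 + 4000 = 33100 mm.
= 33.10 m.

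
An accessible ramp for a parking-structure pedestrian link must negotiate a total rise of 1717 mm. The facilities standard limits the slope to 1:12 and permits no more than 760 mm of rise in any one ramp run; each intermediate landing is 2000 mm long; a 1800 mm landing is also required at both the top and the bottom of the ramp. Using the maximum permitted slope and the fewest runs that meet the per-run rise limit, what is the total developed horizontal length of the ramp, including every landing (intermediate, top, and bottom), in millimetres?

28204 mm

1717 / 760 = 2.26, so 3 ramp runs are needed. That means 2 intermediate landings.
Horizontal run for 1717 mm of rise at 1:12 is 1717 × 12 = 20604 mm.
2 intermediate landings contribute 2 × 2000 = 4000 mm.
Top and bottom landings: 2 × 1800 = 3600 mm.
Total = 20604 + 4000 + 3600 = 28204 mm.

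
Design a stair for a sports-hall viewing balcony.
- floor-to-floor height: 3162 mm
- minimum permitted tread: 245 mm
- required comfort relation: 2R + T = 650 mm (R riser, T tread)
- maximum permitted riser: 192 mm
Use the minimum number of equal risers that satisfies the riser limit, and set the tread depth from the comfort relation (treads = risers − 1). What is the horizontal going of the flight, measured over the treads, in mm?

At most 192 each: 3162/192 = 16.47, giving 17 risers.
Each riser is 3162/17 = 186 mm (≤ 192 mm).
T = 650 − 2·186 = 278 mm, which satisfies the 245 mm minimum.
17 risers give 16 treads; going = 16 × 278 = 4448 mm.

4448 mm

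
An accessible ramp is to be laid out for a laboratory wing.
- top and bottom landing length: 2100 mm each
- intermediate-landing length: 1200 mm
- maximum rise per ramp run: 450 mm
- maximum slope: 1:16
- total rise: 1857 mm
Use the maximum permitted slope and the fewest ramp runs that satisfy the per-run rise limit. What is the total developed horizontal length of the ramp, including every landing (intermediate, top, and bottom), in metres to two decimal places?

38.71 m

⌈1857/450⌉ = 5 ramp runs. That means 4 intermediate landings.
Horizontal run for 1857 mm of rise at 1:16 is 1857 × 16 = 29712 mm.
Intermediate landings: 4 × 1200 = 4800 mm.
Top and bottom landings: 2 × 2100 = 4200 mm.
Total = 29712 + 4800 + 4200 = 38712 mm.
= 38.71 m.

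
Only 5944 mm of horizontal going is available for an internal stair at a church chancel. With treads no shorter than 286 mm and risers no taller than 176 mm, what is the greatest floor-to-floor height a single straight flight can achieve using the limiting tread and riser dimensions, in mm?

Treads that fit: ⌊5944 / 286⌋ = 20.
Risers = treads + 1 = 21.
Maximum height = 21 × 176 = 3696 mm.

3696 mm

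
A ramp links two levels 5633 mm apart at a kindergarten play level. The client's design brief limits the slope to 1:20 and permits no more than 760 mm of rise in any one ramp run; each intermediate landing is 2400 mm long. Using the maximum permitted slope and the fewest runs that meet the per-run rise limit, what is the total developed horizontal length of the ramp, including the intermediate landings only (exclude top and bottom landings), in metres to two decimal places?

At most 760 each: 5633/760 = 7.41, giving 8 ramp runs. That means 7 intermediate landings.
Horizontal run for 5633 mm of rise at 1:20 is 5633 × 20 = 112660 mm.
Intermediate landings: 7 × 2400 = 16800 mm.
Total developed length = 112660 + 16800 = 129460 mm.
= 129.46 m.

129.46 m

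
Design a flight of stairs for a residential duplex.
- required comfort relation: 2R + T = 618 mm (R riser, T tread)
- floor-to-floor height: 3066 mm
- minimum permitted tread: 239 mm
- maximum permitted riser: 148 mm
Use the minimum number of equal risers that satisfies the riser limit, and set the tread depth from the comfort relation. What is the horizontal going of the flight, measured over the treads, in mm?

6520 mm

⌈3066/148⌉ = 21 risers.
Each riser is 3066/21 = 146 mm (≤ 148 mm).
T = 618 − 2·146 = 326 mm, which satisfies the 239 mm minimum.
Going = (21 − 1) × 326 = 6520 mm.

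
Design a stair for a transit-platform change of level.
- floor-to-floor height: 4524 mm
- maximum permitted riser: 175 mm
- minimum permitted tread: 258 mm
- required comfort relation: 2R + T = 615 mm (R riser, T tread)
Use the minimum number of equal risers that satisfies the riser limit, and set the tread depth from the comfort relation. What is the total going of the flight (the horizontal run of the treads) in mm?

4524 / 175 = 25.851 → round up to 26 risers.
Each riser is 4524/26 = 174 mm (≤ 175 mm).
From 2R + T = 615: T = 615 − 348 = 267 mm.
Going = (26 − 1) × 267 = 6675 mm.

6675 mm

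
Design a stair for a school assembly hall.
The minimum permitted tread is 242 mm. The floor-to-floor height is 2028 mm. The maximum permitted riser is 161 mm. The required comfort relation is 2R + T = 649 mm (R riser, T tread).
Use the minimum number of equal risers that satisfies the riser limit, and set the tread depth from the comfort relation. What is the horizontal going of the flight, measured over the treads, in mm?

2028 / 161 = 12.60, so 13 risers are needed.
R = 2028 ÷ 13 = 156 mm.
T = 649 − 2·156 = 337 mm, which satisfies the 242 mm minimum.
Going = (13 − 1) × 337 = 4044 mm.

4044 mm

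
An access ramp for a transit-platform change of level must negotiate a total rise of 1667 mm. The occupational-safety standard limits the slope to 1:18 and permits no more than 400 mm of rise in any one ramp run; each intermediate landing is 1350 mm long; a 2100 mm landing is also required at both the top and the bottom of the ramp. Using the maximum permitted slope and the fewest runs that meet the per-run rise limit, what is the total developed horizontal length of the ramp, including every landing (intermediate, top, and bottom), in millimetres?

39606 mm

1667 / 400 = 4.168 → round up to 5 ramp runs. That means 4 intermediate landings.
Horizontal run for 1667 mm of rise at 1:18 is 1667 × 18 = 30006 mm.
4 intermediate landings contribute 4 × 1350 = 5400 mm.
Top and bottom landings: 2 × 2100 = 4200 mm.
Total = 30006 + 5400 + 4200 = 39606 mm.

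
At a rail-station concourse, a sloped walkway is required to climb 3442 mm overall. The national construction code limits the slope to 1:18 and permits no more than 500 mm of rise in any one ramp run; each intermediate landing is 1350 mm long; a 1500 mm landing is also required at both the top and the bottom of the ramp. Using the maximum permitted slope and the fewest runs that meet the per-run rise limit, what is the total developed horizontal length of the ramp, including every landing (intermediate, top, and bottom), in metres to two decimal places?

3442 / 500 = 6.88, so 7 ramp runs are needed. That means 6 intermediate landings.
Horizontal run for 3442 mm of rise at 1:18 is 3442 × 18 = 61956 mm.
Intermediate landings: 6 × 1350 = 8100 mm.
Top and bottom landings: 2 × 1500 = 3000 mm.
Total = 61956 + 8100 + 3000 = 73056 mm.
= 73.06 m.

73.06 m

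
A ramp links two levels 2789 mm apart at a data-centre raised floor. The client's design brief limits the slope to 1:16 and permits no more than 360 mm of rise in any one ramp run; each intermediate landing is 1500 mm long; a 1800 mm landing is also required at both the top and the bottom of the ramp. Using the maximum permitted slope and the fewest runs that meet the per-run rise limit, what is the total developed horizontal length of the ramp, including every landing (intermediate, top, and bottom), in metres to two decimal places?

58.72 m

⌈2789/360⌉ = 8 ramp runs. That means 7 intermediate landings.
Horizontal run for 2789 mm of rise at 1:16 is 2789 × 16 = 44624 mm.
7 intermediate landings contribute 7 × 1500 = 10500 mm.
Top and bottom landings: 2 × 1800 = 3600 mm.
Total = 44624 + 10500 + 3600 = 58724 mm.
= 58.72 m.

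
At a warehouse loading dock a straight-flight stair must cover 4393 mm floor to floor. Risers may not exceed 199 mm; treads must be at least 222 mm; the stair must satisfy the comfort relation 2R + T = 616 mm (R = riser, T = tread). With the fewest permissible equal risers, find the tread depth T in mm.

234 mm

4393 / 199 = 22.075 → round up to 23 risers.
Riser R = 4393 / 23 = 191 mm, within the 199 mm limit.
T = 616 − 2·191 = 234 mm, which satisfies the 222 mm minimum.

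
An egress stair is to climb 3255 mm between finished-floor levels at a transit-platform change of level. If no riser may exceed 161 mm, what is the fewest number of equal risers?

⌈3255/161⌉ = 21 risers.

21 risers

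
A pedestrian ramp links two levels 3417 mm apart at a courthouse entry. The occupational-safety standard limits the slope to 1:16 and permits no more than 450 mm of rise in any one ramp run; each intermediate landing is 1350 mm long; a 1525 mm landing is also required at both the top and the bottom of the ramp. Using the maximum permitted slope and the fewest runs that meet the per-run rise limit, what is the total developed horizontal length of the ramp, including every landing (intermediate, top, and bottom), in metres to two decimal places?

67.17 m

At most 450 each: 3417/450 = 7.59, giving 8 ramp runs. That means 7 intermediate landings.
Ramp run (horizontal) at 1:16: 3417 × 16 = 54672 mm.
7 intermediate landings contribute 7 × 1350 = 9450 mm.
Top and bottom landings: 2 × 1525 = 3050 mm.
Total = 54672 + 9450 + 3050 = 67172 mm.
= 67.17 m.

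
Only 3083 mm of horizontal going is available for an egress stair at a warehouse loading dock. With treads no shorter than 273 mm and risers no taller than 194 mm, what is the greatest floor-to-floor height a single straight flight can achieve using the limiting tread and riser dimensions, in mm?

2328 mm

3083 / 273 = 11.29, so 11 treads fit.
Risers = treads + 1 = 12.
Maximum height = 12 × 194 = 2328 mm.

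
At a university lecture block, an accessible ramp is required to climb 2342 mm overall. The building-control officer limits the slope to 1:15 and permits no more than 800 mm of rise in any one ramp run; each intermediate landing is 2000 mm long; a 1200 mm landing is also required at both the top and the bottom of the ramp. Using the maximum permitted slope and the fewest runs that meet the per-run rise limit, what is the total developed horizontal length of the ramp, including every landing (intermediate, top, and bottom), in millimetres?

⌈2342/800⌉ = 3 ramp runs. That means 2 intermediate landings.
Horizontal run for 2342 mm of rise at 1:15 is 2342 × 15 = 35130 mm.
2 intermediate landings contribute 2 × 2000 = 4000 mm.
Top and bottom landings: 2 × 1200 = 2400 mm.
Total = 35130 + 4000 + 2400 = 41530 mm.

41530 mm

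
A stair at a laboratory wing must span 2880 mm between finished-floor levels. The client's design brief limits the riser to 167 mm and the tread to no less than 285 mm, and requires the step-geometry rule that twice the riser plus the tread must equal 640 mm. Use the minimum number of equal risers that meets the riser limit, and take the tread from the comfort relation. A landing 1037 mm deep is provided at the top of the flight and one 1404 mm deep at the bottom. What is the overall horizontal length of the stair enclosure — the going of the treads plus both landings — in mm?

⌈2880/167⌉ = 18 risers.
Riser R = 2880 / 18 = 160 mm, within the 167 mm limit.
Tread T = 640 − 2 × 160 = 320 mm (≥ 285 mm).
18 risers give 17 treads; going = 17 × 320 = 5440 mm.
Enclosure = 5440 + 1037 + 1404 = 7881 mm.

7881 mm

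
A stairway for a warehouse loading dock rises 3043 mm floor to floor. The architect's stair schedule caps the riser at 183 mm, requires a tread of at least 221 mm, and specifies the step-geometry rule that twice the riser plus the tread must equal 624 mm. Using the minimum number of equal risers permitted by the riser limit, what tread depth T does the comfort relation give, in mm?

266 mm

At most 183 each: 3043/183 = 16.63, giving 17 risers.
Each riser is 3043/17 = 179 mm (≤ 183 mm).
From 2R + T = 624: T = 624 − 358 = 266 mm.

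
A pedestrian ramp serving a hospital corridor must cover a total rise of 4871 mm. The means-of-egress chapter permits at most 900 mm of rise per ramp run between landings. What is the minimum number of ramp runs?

⌈4871/900⌉ = 6 ramp runs.

6 runs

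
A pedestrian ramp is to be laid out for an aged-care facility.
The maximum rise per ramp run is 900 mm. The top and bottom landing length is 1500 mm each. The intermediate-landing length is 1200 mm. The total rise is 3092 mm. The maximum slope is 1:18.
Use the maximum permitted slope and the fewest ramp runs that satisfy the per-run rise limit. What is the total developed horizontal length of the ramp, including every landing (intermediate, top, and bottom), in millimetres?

62256 mm

3092 / 900 = 3.436 → round up to 4 ramp runs. That means 3 intermediate landings.
Ramp run (horizontal) at 1:18: 3092 × 18 = 55656 mm.
Intermediate landings: 3 × 1200 = 3600 mm.
Top and bottom landings: 2 × 1500 = 3000 mm.
Total = 55656 + 3600 + 3000 = 62256 mm.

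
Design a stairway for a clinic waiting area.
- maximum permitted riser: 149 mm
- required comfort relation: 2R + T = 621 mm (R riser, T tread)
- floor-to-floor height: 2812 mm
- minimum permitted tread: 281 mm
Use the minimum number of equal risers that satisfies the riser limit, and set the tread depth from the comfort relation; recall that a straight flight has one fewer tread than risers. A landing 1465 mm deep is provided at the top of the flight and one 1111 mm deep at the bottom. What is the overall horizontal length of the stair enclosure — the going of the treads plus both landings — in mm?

2812 / 149 = 18.872 → round up to 19 risers.
Each riser is 2812/19 = 148 mm (≤ 149 mm).
Tread T = 621 − 2 × 148 = 325 mm (≥ 281 mm).
Treads = 19 − 1 = 18; going = 18 × 325 = 5850 mm.
Add landings: 5850 + 1465 + 1111 = 8426 mm.

8426 mm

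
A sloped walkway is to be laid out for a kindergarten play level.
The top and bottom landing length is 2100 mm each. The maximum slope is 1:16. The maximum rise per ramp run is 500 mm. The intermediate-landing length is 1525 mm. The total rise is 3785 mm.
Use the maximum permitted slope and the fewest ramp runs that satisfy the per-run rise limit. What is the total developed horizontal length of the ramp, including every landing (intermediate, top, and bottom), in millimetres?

75435 mm

⌈3785/500⌉ = 8 ramp runs. That means 7 intermediate landings.
Horizontal run for 3785 mm of rise at 1:16 is 3785 × 16 = 60560 mm.
Intermediate landings: 7 × 1525 = 10675 mm.
Top and bottom landings: 2 × 2100 = 4200 mm.
Total = 60560 + 10675 + 4200 = 75435 mm.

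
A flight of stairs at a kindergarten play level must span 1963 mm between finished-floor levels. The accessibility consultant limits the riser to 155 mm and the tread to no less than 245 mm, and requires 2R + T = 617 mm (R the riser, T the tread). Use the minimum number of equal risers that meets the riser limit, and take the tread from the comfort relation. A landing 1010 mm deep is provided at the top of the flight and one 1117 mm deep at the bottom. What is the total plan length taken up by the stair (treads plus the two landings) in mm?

⌈1963/155⌉ = 13 risers.
Each riser is 1963/13 = 151 mm (≤ 155 mm).
From 2R + T = 617: T = 617 − 302 = 315 mm.
Going = (13 − 1) × 315 = 3780 mm.
Add landings: 3780 + 1010 + 1117 = 5907 mm.

5907 mm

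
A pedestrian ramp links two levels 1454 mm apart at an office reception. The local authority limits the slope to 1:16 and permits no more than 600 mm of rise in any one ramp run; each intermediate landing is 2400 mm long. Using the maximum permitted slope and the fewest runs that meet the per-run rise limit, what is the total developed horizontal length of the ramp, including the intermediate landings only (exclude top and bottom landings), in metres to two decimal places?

28.06 m

⌈1454/600⌉ = 3 ramp runs. That means 2 intermediate landings.
Horizontal run for 1454 mm of rise at 1:16 is 1454 × 16 = 23264 mm.
Intermediate landings: 2 × 2400 = 4800 mm.
Developed length = 23264 + 4800 = 28064 mm.
= 28.06 m.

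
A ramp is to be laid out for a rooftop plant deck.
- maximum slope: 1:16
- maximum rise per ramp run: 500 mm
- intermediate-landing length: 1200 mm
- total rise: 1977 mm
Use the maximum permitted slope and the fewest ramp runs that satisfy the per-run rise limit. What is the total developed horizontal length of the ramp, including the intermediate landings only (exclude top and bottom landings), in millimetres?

35232 mm

At most 500 each: 1977/500 = 3.95, giving 4 ramp runs. That means 3 intermediate landings.
Ramp run (horizontal) at 1:16: 1977 × 16 = 31632 mm.
3 intermediate landings contribute 3 × 1200 = 3600 mm.
Total developed length = 31632 + 3600 = 35232 mm.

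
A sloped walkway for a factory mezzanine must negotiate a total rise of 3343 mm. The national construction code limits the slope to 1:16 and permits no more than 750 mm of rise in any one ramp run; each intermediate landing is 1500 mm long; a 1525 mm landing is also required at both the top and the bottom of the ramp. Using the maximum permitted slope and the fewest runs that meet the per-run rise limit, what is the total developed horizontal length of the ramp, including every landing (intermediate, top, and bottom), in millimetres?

⌈3343/750⌉ = 5 ramp runs. That means 4 intermediate landings.
Horizontal run for 3343 mm of rise at 1:16 is 3343 × 16 = 53488 mm.
4 intermediate landings contribute 4 × 1500 = 6000 mm.
Top and bottom landings: 2 × 1525 = 3050 mm.
Total = 53488 + 6000 + 3050 = 62538 mm.

62538 mm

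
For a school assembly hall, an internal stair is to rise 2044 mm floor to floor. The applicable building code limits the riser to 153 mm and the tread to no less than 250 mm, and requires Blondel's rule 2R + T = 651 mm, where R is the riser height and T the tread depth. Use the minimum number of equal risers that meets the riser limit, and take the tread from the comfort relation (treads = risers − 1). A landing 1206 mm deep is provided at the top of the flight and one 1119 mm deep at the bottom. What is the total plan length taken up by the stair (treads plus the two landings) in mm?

6992 mm

2044 / 153 = 13.36, so 14 risers are needed.
R = 2044 ÷ 14 = 146 mm.
Tread T = 651 − 2 × 146 = 359 mm (≥ 250 mm).
14 risers give 13 treads; going = 13 × 359 = 4667 mm.
Add landings: 4667 + 1206 + 1119 = 6992 mm.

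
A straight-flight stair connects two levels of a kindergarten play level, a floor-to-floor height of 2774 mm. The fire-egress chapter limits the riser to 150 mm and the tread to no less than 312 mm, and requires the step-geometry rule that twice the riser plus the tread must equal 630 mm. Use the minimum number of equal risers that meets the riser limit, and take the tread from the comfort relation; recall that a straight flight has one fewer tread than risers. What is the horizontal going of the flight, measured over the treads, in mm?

6084 mm

2774 / 150 = 18.49, so 19 risers are needed.
Each riser is 2774/19 = 146 mm (≤ 150 mm).
Tread T = 630 − 2 × 146 = 338 mm (≥ 312 mm).
Treads = 19 − 1 = 18; going = 18 × 338 = 6084 mm.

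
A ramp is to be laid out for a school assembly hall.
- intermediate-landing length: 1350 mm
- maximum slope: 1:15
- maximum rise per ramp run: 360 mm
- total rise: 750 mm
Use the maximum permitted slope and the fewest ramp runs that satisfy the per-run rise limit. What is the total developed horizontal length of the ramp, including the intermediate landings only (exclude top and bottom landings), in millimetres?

13950 mm

⌈750/360⌉ = 3 ramp runs. That means 2 intermediate landings.
Horizontal run for 750 mm of rise at 1:15 is 750 × 15 = 11250 mm.
Intermediate landings: 2 × 1350 = 2700 mm.
Developed length = 11250 + 2700 = 13950 mm.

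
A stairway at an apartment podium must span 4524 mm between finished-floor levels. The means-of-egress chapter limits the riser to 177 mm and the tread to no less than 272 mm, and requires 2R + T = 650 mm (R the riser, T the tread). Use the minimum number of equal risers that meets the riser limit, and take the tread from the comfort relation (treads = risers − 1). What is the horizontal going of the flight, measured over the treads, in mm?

7550 mm

At most 177 each: 4524/177 = 25.56, giving 26 risers.
Each riser is 4524/26 = 174 mm (≤ 177 mm).
T = 650 − 2·174 = 302 mm, which satisfies the 272 mm minimum.
Going = (26 − 1) × 302 = 7550 mm.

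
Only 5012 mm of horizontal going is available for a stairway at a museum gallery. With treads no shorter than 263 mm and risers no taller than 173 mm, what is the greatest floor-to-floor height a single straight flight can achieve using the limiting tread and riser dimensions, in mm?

Treads that fit: ⌊5012 / 263⌋ = 19.
Risers = treads + 1 = 20.
Maximum height = 20 × 173 = 3460 mm.

3460 mm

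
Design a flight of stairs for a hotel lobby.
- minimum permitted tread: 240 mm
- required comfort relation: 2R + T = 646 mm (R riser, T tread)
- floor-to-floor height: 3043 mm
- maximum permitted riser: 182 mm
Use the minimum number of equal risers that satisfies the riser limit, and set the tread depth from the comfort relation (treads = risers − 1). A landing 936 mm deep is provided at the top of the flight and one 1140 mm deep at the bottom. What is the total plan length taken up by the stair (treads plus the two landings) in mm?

6684 mm

3043 / 182 = 16.72, so 17 risers are needed.
Riser R = 3043 / 17 = 179 mm, within the 182 mm limit.
From 2R + T = 646: T = 646 − 358 = 288 mm.
17 risers give 16 treads; going = 16 × 288 = 4608 mm.
Add landings: 4608 + 936 + 1140 = 6684 mm.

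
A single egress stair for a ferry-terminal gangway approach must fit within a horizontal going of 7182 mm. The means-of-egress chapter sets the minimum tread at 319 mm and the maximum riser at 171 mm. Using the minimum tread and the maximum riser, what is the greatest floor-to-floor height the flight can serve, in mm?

7182 / 319 = 22.51, so 22 treads fit.
Risers = treads + 1 = 23.
Maximum height = 23 × 171 = 3933 mm.

3933 mm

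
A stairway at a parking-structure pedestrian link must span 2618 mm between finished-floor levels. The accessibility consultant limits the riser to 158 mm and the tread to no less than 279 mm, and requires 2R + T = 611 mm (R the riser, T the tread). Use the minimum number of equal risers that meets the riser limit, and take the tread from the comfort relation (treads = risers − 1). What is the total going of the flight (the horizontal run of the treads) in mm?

At most 158 each: 2618/158 = 16.57, giving 17 risers.
Each riser is 2618/17 = 154 mm (≤ 158 mm).
From 2R + T = 611: T = 611 − 308 = 303 mm.
Treads = 17 − 1 = 16; going = 16 × 303 = 4848 mm.

4848 mm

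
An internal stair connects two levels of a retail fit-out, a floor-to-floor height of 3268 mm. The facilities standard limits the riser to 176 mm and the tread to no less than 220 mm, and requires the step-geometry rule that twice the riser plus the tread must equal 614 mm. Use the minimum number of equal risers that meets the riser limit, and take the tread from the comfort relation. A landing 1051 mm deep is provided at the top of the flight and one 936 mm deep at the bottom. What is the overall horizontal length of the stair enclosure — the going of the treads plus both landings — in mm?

6847 mm

⌈3268/176⌉ = 19 risers.
Riser R = 3268 / 19 = 172 mm, within the 176 mm limit.
From 2R + T = 614: T = 614 − 344 = 270 mm.
Going = (19 − 1) × 270 = 4860 mm.
Enclosure = 4860 + 1051 + 936 = 6847 mm.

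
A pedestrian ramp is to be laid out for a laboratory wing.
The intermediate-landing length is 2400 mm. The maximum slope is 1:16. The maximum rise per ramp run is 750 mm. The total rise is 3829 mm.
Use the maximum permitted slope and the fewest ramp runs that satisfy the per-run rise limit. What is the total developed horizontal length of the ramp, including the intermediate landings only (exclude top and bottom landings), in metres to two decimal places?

3829 / 750 = 5.11, so 6 ramp runs are needed. That means 5 intermediate landings.
Ramp run (horizontal) at 1:16: 3829 × 16 = 61264 mm.
Intermediate landings: 5 × 2400 = 12000 mm.
Developed length = 61264 + 12000 = 73264 mm.
= 73.26 m.

73.26 m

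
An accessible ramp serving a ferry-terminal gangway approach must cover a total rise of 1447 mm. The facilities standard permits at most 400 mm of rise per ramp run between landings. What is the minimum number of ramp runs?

At most 400 each: 1447/400 = 3.62, giving 4 ramp runs.

4 runs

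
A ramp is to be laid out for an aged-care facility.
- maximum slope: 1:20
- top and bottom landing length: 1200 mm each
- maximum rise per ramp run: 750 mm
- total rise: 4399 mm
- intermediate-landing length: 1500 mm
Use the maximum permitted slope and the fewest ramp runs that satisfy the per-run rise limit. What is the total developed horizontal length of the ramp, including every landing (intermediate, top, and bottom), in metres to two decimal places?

97.88 m

4399 / 750 = 5.87, so 6 ramp runs are needed. That means 5 intermediate landings.
Ramp run (horizontal) at 1:20: 4399 × 20 = 87980 mm.
Intermediate landings: 5 × 1500 = 7500 mm.
Top and bottom landings: 2 × 1200 = 2400 mm.
Total = 87980 + 7500 + 2400 = 97880 mm.
= 97.88 m.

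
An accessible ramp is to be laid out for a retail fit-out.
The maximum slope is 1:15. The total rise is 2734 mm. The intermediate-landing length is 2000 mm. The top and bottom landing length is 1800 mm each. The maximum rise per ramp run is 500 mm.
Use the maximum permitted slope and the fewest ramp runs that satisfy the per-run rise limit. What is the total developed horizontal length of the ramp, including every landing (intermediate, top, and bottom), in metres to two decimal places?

54.61 m

2734 / 500 = 5.468 → round up to 6 ramp runs. That means 5 intermediate landings.
Horizontal run for 2734 mm of rise at 1:15 is 2734 × 15 = 41010 mm.
5 intermediate landings contribute 5 × 2000 = 10000 mm.
Top and bottom landings: 2 × 1800 = 3600 mm.
Total = 41010 + 10000 + 3600 = 54610 mm.
= 54.61 m.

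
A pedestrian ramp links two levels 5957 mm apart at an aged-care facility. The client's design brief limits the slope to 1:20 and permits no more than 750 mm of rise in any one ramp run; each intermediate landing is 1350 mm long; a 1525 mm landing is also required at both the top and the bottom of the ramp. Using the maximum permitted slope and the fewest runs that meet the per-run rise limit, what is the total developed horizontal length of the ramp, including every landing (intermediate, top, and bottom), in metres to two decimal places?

5957 / 750 = 7.943 → round up to 8 ramp runs. That means 7 intermediate landings.
Ramp run (horizontal) at 1:20: 5957 × 20 = 119140 mm.
Intermediate landings: 7 × 1350 = 9450 mm.
Top and bottom landings: 2 × 1525 = 3050 mm.
Total = 119140 + 9450 + 3050 = 131640 mm.
= 131.64 m.

131.64 m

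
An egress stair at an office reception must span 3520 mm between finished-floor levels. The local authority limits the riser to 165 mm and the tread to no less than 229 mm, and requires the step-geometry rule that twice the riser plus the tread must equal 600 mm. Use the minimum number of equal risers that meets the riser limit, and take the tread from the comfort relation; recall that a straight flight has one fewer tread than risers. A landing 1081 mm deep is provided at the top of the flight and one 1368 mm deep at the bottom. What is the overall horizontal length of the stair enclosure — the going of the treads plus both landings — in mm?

8329 mm

At most 165 each: 3520/165 = 21.33, giving 22 risers.
Riser R = 3520 / 22 = 160 mm, within the 165 mm limit.
T = 600 − 2·160 = 280 mm, which satisfies the 229 mm minimum.
Treads = 22 − 1 = 21; going = 21 × 280 = 5880 mm.
Add landings: 5880 + 1081 + 1368 = 8329 mm.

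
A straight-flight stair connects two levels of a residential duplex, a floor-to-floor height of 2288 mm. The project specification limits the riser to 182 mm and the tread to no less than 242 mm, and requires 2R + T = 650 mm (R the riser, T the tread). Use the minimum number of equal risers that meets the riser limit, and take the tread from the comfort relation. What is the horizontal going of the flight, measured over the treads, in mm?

⌈2288/182⌉ = 13 risers.
Riser R = 2288 / 13 = 176 mm, within the 182 mm limit.
From 2R + T = 650: T = 650 − 352 = 298 mm.
Treads = 13 − 1 = 12; going = 12 × 298 = 3576 mm.

3576 mm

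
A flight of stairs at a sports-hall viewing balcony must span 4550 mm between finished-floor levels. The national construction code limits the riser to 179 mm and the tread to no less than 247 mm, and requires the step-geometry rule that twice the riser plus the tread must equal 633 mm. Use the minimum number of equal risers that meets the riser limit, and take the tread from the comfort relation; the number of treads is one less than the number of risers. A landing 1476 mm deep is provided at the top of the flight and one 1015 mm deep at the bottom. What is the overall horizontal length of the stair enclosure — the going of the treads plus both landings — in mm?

4550 / 179 = 25.419 → round up to 26 risers.
R = 4550 ÷ 26 = 175 mm.
T = 633 − 2·175 = 283 mm, which satisfies the 247 mm minimum.
26 risers give 25 treads; going = 25 × 283 = 7075 mm.
Add landings: 7075 + 1476 + 1015 = 9566 mm.

9566 mm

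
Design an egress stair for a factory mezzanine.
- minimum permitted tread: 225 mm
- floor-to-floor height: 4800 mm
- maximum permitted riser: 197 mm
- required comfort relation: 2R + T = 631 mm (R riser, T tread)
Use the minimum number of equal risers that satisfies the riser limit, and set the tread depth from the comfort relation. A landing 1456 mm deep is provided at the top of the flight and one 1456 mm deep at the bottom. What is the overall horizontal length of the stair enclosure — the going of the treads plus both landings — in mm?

4800 / 197 = 24.37, so 25 risers are needed.
Riser R = 4800 / 25 = 192 mm, within the 197 mm limit.
From 2R + T = 631: T = 631 − 384 = 247 mm.
Going = (25 − 1) × 247 = 5928 mm.
Enclosure = 5928 + 1456 + 1456 = 8840 mm.

8840 mm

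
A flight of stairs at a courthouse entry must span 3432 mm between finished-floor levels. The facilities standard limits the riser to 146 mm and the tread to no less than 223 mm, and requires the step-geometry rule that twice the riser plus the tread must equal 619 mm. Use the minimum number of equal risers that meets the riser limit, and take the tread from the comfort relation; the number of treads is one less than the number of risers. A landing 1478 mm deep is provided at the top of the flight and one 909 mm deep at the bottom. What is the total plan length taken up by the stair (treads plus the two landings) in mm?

10046 mm

3432 / 146 = 23.51, so 24 risers are needed.
Riser R = 3432 / 24 = 143 mm, within the 146 mm limit.
Tread T = 619 − 2 × 143 = 333 mm (≥ 223 mm).
Going = (24 − 1) × 333 = 7659 mm.
Enclosure = 7659 + 1478 + 909 = 10046 mm.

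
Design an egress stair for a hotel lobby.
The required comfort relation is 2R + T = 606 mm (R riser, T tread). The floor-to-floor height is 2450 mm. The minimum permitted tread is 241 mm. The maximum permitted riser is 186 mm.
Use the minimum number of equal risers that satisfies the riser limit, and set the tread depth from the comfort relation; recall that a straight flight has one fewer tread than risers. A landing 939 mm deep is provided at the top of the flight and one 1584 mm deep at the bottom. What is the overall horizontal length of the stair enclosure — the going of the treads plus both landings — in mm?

5851 mm

At most 186 each: 2450/186 = 13.17, giving 14 risers.
Each riser is 2450/14 = 175 mm (≤ 186 mm).
Tread T = 606 − 2 × 175 = 256 mm (≥ 241 mm).
Treads = 14 − 1 = 13; going = 13 × 256 = 3328 mm.
Enclosure = 3328 + 939 + 1584 = 5851 mm.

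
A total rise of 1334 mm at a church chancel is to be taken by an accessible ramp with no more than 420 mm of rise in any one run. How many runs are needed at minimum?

⌈1334/420⌉ = 4 ramp runs.

4 runs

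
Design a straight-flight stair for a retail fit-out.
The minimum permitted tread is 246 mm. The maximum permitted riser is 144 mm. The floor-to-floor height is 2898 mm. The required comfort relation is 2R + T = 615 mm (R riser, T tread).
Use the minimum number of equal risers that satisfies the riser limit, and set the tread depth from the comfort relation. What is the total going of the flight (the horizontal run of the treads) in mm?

At most 144 each: 2898/144 = 20.12, giving 21 risers.
Each riser is 2898/21 = 138 mm (≤ 144 mm).
Tread T = 615 − 2 × 138 = 339 mm (≥ 246 mm).
21 risers give 20 treads; going = 20 × 339 = 6780 mm.

6780 mm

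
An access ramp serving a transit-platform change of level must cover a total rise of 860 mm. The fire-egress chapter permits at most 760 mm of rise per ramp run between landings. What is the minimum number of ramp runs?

860 / 760 = 1.13, so 2 ramp runs are needed.

2 runs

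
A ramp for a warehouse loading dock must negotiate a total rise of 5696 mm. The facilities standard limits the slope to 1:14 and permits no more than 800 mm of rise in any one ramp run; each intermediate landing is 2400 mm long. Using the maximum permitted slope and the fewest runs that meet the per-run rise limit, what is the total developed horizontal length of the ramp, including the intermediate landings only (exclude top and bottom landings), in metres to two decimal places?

At most 800 each: 5696/800 = 7.12, giving 8 ramp runs. That means 7 intermediate landings.
Ramp run (horizontal) at 1:14: 5696 × 14 = 79744 mm.
7 intermediate landings contribute 7 × 2400 = 16800 mm.
Developed length = 79744 + 16800 = 96544 mm.
= 96.54 m.

96.54 m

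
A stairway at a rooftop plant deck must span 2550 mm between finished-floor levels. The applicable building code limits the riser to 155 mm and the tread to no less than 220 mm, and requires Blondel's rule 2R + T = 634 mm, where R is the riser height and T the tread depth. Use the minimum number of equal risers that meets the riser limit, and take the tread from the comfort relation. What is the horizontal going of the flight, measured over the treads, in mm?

5344 mm

2550 / 155 = 16.452 → round up to 17 risers.
Each riser is 2550/17 = 150 mm (≤ 155 mm).
From 2R + T = 634: T = 634 − 300 = 334 mm.
Going = (17 − 1) × 334 = 5344 mm.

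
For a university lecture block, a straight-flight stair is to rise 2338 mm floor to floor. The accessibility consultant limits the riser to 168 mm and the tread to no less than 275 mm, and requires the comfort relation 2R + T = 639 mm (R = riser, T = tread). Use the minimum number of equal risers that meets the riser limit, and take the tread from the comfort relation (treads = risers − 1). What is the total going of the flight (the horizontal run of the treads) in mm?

3965 mm

2338 / 168 = 13.917 → round up to 14 risers.
Riser R = 2338 / 14 = 167 mm, within the 168 mm limit.
Tread T = 639 − 2 × 167 = 305 mm (≥ 275 mm).
14 risers give 13 treads; going = 13 × 305 = 3965 mm.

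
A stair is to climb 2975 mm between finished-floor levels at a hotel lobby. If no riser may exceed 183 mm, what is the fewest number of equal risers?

At most 183 each: 2975/183 = 16.26, giving 17 risers.

17 risers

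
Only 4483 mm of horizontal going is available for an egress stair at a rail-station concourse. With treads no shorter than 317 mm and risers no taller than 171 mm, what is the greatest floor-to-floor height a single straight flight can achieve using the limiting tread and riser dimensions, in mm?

4483 / 317 = 14.14, so 14 treads fit.
Risers = treads + 1 = 15.
Maximum height = 15 × 171 = 2565 mm.

2565 mm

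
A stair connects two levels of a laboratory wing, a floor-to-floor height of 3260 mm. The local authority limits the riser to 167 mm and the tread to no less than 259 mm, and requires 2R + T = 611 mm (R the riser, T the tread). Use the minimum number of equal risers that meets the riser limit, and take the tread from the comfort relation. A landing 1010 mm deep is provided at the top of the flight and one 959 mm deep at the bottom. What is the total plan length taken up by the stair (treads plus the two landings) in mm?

7384 mm

At most 167 each: 3260/167 = 19.52, giving 20 risers.
Riser R = 3260 / 20 = 163 mm, within the 167 mm limit.
Tread T = 611 − 2 × 163 = 285 mm (≥ 259 mm).
20 risers give 19 treads; going = 19 × 285 = 5415 mm.
Enclosure = 5415 + 1010 + 959 = 7384 mm.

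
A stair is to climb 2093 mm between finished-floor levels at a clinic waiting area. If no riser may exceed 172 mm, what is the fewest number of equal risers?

13 risers

At most 172 each: 2093/172 = 12.17, giving 13 risers.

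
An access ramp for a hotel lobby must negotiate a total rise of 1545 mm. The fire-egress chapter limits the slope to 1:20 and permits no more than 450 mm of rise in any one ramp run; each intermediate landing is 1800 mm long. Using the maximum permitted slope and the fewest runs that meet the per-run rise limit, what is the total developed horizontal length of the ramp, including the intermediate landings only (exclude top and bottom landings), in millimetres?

36300 mm

⌈1545/450⌉ = 4 ramp runs. That means 3 intermediate landings.
Horizontal run for 1545 mm of rise at 1:20 is 1545 × 20 = 30900 mm.
Intermediate landings: 3 × 1800 = 5400 mm.
Developed length = 30900 + 5400 = 36300 mm.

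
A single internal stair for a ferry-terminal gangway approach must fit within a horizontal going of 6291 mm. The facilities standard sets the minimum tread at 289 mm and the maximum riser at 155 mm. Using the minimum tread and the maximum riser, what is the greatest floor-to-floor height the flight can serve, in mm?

Treads that fit: ⌊6291 / 289⌋ = 21.
Risers = treads + 1 = 22.
Maximum height = 22 × 155 = 3410 mm.

3410 mm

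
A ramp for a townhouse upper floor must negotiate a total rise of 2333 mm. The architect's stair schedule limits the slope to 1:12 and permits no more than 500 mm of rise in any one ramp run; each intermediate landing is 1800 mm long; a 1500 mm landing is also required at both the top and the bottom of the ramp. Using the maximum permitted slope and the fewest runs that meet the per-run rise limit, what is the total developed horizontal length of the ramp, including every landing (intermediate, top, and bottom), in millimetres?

⌈2333/500⌉ = 5 ramp runs. That means 4 intermediate landings.
Horizontal run for 2333 mm of rise at 1:12 is 2333 × 12 = 27996 mm.
4 intermediate landings contribute 4 × 1800 = 7200 mm.
Top and bottom landings: 2 × 1500 = 3000 mm.
Total = 27996 + 7200 + 3000 = 38196 mm.

38196 mm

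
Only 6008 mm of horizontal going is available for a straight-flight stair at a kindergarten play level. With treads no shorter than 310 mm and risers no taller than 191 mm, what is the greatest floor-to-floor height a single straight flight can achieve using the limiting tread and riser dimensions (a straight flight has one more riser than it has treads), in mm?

3820 mm

Treads that fit: ⌊6008 / 310⌋ = 19.
Risers = treads + 1 = 20.
Maximum height = 20 × 191 = 3820 mm.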